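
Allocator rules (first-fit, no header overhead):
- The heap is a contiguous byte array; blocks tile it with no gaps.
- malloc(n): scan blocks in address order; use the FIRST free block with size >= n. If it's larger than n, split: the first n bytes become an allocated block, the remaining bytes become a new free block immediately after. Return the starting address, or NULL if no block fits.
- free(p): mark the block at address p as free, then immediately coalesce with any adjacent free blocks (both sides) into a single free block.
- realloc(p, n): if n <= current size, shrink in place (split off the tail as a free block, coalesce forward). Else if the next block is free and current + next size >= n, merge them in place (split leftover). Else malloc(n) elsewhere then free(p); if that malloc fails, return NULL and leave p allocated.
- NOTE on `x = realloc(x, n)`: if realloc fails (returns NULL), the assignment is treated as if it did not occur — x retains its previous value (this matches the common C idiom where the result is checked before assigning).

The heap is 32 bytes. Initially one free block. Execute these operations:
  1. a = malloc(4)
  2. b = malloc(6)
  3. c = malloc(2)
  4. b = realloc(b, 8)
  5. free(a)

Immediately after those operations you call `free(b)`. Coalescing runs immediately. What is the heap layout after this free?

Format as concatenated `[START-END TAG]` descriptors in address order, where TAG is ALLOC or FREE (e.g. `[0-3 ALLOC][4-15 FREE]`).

Op 1: a = malloc(4) -> a = 0; heap: [0-3 ALLOC][4-31 FREE]
Op 2: b = malloc(6) -> b = 4; heap: [0-3 ALLOC][4-9 ALLOC][10-31 FREE]
Op 3: c = malloc(2) -> c = 10; heap: [0-3 ALLOC][4-9 ALLOC][10-11 ALLOC][12-31 FREE]
Op 4: b = realloc(b, 8) -> b = 12; heap: [0-3 ALLOC][4-9 FREE][10-11 ALLOC][12-19 ALLOC][20-31 FREE]
Op 5: free(a) -> (freed a); heap: [0-9 FREE][10-11 ALLOC][12-19 ALLOC][20-31 FREE]
free(b): b = 12 -> block [12-19 ALLOC]; mark free, coalesce with adjacent free neighbors -> [0-9 FREE][10-11 ALLOC][12-31 FREE]

Answer: [0-9 FREE][10-11 ALLOC][12-31 FREE]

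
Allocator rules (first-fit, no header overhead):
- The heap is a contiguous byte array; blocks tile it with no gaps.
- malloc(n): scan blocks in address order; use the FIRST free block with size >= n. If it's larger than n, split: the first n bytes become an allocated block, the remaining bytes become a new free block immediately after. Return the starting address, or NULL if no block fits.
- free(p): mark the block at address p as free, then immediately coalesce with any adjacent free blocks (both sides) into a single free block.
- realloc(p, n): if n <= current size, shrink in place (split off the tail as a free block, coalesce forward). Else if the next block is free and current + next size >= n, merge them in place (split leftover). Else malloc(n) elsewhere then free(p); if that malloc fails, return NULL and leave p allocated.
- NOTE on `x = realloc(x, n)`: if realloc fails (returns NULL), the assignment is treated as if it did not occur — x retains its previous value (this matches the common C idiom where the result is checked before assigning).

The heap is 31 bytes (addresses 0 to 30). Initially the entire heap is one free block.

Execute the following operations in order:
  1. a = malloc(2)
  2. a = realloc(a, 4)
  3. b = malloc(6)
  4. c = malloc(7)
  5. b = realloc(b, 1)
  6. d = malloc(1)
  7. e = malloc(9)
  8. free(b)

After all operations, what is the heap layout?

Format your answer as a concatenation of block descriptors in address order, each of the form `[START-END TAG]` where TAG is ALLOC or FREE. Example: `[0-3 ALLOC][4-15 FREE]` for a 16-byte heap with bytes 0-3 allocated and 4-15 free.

Answer: [0-3 ALLOC][4-4 FREE][5-5 ALLOC][6-9 FREE][10-16 ALLOC][17-25 ALLOC][26-30 FREE]

Derivation:
Op 1: a = malloc(2) -> a = 0; heap: [0-1 ALLOC][2-30 FREE]
Op 2: a = realloc(a, 4) -> a = 0; heap: [0-3 ALLOC][4-30 FREE]
Op 3: b = malloc(6) -> b = 4; heap: [0-3 ALLOC][4-9 ALLOC][10-30 FREE]
Op 4: c = malloc(7) -> c = 10; heap: [0-3 ALLOC][4-9 ALLOC][10-16 ALLOC][17-30 FREE]
Op 5: b = realloc(b, 1) -> b = 4; heap: [0-3 ALLOC][4-4 ALLOC][5-9 FREE][10-16 ALLOC][17-30 FREE]
Op 6: d = malloc(1) -> d = 5; heap: [0-3 ALLOC][4-4 ALLOC][5-5 ALLOC][6-9 FREE][10-16 ALLOC][17-30 FREE]
Op 7: e = malloc(9) -> e = 17; heap: [0-3 ALLOC][4-4 ALLOC][5-5 ALLOC][6-9 FREE][10-16 ALLOC][17-25 ALLOC][26-30 FREE]
Op 8: free(b) -> (freed b); heap: [0-3 ALLOC][4-4 FREE][5-5 ALLOC][6-9 FREE][10-16 ALLOC][17-25 ALLOC][26-30 FREE]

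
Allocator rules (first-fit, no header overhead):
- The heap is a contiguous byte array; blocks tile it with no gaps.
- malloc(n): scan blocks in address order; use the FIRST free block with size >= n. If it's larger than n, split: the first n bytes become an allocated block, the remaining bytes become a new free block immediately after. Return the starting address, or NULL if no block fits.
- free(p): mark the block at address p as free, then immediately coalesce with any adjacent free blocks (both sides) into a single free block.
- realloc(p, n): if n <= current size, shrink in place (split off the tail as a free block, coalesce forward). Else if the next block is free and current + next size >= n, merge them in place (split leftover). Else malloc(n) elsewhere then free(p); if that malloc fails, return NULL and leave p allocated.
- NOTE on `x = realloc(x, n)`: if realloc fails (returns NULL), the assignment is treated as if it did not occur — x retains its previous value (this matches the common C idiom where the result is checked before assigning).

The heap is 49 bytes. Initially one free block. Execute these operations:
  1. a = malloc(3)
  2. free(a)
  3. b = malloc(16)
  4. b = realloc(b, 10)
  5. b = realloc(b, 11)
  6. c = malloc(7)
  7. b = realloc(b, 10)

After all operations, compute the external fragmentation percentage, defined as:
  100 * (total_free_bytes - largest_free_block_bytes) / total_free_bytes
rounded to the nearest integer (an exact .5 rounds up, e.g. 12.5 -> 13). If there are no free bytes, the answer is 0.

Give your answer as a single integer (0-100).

Op 1: a = malloc(3) -> a = 0; heap: [0-2 ALLOC][3-48 FREE]
Op 2: free(a) -> (freed a); heap: [0-48 FREE]
Op 3: b = malloc(16) -> b = 0; heap: [0-15 ALLOC][16-48 FREE]
Op 4: b = realloc(b, 10) -> b = 0; heap: [0-9 ALLOC][10-48 FREE]
Op 5: b = realloc(b, 11) -> b = 0; heap: [0-10 ALLOC][11-48 FREE]
Op 6: c = malloc(7) -> c = 11; heap: [0-10 ALLOC][11-17 ALLOC][18-48 FREE]
Op 7: b = realloc(b, 10) -> b = 0; heap: [0-9 ALLOC][10-10 FREE][11-17 ALLOC][18-48 FREE]
Free blocks: [1 31] total_free=32 largest=31 -> 100*(32-31)/32 = 100/32 = 3.125 -> rounds to 3

Answer: 3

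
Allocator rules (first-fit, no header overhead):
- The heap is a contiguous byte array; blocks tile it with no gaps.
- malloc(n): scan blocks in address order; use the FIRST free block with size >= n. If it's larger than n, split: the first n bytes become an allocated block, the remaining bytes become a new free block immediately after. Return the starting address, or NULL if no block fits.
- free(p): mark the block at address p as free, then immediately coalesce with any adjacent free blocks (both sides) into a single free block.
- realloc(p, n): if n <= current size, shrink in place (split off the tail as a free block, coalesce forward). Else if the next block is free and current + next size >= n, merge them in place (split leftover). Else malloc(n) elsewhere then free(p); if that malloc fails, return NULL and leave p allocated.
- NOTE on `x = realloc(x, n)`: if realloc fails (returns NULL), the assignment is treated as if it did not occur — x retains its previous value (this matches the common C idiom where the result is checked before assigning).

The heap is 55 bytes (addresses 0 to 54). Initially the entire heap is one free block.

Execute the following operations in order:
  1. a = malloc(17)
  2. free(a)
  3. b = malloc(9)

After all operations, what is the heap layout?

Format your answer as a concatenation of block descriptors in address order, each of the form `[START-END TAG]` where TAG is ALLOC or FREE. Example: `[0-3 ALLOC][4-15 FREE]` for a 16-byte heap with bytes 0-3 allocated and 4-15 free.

Answer: [0-8 ALLOC][9-54 FREE]

Derivation:
Op 1: a = malloc(17) -> a = 0; heap: [0-16 ALLOC][17-54 FREE]
Op 2: free(a) -> (freed a); heap: [0-54 FREE]
Op 3: b = malloc(9) -> b = 0; heap: [0-8 ALLOC][9-54 FREE]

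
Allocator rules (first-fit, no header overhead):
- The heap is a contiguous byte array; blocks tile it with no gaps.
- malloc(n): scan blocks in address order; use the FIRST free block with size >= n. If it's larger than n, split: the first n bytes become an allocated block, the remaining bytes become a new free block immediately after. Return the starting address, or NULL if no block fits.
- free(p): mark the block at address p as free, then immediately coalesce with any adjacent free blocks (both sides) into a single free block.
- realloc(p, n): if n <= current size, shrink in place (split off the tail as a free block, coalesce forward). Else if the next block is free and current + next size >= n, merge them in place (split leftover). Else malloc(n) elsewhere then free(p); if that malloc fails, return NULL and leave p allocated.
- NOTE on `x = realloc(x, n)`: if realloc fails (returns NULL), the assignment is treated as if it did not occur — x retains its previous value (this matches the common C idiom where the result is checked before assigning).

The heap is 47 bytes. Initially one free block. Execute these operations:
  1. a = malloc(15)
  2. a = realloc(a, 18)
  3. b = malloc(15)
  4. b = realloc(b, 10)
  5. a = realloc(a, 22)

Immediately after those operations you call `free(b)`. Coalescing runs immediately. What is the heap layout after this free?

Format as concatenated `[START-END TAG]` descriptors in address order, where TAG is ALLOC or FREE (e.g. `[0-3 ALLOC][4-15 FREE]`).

Answer: [0-17 ALLOC][18-46 FREE]

Derivation:
Op 1: a = malloc(15) -> a = 0; heap: [0-14 ALLOC][15-46 FREE]
Op 2: a = realloc(a, 18) -> a = 0; heap: [0-17 ALLOC][18-46 FREE]
Op 3: b = malloc(15) -> b = 18; heap: [0-17 ALLOC][18-32 ALLOC][33-46 FREE]
Op 4: b = realloc(b, 10) -> b = 18; heap: [0-17 ALLOC][18-27 ALLOC][28-46 FREE]
Op 5: a = realloc(a, 22) -> NULL (a unchanged); heap: [0-17 ALLOC][18-27 ALLOC][28-46 FREE]
free(b): b = 18 -> block [18-27 ALLOC]; mark free, coalesce with adjacent free neighbors -> [0-17 ALLOC][18-46 FREE]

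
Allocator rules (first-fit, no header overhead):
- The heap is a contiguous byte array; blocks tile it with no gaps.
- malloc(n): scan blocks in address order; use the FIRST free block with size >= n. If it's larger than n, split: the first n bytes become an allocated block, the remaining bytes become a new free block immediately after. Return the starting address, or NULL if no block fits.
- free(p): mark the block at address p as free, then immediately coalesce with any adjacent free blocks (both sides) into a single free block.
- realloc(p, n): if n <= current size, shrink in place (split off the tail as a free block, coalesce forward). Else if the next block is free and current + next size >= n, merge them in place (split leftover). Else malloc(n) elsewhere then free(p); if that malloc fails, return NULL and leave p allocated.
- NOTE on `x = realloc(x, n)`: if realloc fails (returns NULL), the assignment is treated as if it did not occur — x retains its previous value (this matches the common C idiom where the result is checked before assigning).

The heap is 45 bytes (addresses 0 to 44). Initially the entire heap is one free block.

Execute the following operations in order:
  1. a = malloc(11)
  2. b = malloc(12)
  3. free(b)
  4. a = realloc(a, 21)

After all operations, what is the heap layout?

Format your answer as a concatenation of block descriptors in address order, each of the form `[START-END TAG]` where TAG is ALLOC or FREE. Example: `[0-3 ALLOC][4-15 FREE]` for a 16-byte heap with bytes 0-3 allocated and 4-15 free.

Answer: [0-20 ALLOC][21-44 FREE]

Derivation:
Op 1: a = malloc(11) -> a = 0; heap: [0-10 ALLOC][11-44 FREE]
Op 2: b = malloc(12) -> b = 11; heap: [0-10 ALLOC][11-22 ALLOC][23-44 FREE]
Op 3: free(b) -> (freed b); heap: [0-10 ALLOC][11-44 FREE]
Op 4: a = realloc(a, 21) -> a = 0; heap: [0-20 ALLOC][21-44 FREE]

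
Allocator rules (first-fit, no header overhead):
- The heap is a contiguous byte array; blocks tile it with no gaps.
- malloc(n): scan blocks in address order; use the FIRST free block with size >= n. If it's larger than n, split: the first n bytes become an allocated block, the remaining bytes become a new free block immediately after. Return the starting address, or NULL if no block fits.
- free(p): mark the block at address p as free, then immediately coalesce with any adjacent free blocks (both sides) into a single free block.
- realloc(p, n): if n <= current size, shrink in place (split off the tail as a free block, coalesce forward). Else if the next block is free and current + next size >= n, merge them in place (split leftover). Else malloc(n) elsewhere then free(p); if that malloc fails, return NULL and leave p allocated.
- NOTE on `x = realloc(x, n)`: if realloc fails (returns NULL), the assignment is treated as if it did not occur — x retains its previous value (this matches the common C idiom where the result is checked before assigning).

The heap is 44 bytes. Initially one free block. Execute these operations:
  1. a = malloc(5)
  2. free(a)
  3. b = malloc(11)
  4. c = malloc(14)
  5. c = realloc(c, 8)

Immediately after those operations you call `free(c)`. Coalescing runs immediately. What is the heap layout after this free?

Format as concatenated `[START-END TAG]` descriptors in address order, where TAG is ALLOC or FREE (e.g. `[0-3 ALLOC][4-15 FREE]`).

Answer: [0-10 ALLOC][11-43 FREE]

Derivation:
Op 1: a = malloc(5) -> a = 0; heap: [0-4 ALLOC][5-43 FREE]
Op 2: free(a) -> (freed a); heap: [0-43 FREE]
Op 3: b = malloc(11) -> b = 0; heap: [0-10 ALLOC][11-43 FREE]
Op 4: c = malloc(14) -> c = 11; heap: [0-10 ALLOC][11-24 ALLOC][25-43 FREE]
Op 5: c = realloc(c, 8) -> c = 11; heap: [0-10 ALLOC][11-18 ALLOC][19-43 FREE]
free(c): c = 11 -> block [11-18 ALLOC]; mark free, coalesce with adjacent free neighbors -> [0-10 ALLOC][11-43 FREE]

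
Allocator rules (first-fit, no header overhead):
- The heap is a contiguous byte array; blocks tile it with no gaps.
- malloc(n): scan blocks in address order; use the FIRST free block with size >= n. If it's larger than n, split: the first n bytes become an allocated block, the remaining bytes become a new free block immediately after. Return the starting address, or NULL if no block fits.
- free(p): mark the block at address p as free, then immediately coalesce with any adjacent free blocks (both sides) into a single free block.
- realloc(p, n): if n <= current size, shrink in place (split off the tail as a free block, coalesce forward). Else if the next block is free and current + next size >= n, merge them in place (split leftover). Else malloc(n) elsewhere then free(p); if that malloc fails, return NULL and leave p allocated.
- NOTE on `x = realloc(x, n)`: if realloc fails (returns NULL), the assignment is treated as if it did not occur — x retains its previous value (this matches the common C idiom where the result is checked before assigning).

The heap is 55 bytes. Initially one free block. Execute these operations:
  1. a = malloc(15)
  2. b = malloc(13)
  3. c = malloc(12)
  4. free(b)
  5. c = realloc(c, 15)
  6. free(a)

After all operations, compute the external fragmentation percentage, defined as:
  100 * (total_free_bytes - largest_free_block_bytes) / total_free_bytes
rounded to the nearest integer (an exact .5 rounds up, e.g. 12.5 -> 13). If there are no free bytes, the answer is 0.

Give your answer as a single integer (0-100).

Answer: 30

Derivation:
Op 1: a = malloc(15) -> a = 0; heap: [0-14 ALLOC][15-54 FREE]
Op 2: b = malloc(13) -> b = 15; heap: [0-14 ALLOC][15-27 ALLOC][28-54 FREE]
Op 3: c = malloc(12) -> c = 28; heap: [0-14 ALLOC][15-27 ALLOC][28-39 ALLOC][40-54 FREE]
Op 4: free(b) -> (freed b); heap: [0-14 ALLOC][15-27 FREE][28-39 ALLOC][40-54 FREE]
Op 5: c = realloc(c, 15) -> c = 28; heap: [0-14 ALLOC][15-27 FREE][28-42 ALLOC][43-54 FREE]
Op 6: free(a) -> (freed a); heap: [0-27 FREE][28-42 ALLOC][43-54 FREE]
Free blocks: [28 12] total_free=40 largest=28 -> 100*(40-28)/40 = 1200/40 = 30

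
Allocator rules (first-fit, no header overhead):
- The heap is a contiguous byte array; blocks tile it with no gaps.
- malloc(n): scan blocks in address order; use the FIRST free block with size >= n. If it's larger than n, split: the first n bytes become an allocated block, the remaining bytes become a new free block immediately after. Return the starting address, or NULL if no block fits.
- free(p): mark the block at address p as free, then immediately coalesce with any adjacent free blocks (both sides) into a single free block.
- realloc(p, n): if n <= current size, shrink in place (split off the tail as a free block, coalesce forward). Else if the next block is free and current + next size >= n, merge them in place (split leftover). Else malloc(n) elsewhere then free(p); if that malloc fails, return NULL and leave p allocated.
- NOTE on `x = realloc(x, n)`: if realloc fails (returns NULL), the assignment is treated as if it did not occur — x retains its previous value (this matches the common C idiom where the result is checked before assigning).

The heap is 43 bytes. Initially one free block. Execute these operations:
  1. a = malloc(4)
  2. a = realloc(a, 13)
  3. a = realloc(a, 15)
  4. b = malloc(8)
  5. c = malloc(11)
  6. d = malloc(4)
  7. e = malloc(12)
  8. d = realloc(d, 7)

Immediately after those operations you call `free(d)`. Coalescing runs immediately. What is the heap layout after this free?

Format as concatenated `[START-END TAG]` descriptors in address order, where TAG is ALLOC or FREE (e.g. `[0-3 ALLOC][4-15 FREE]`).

Answer: [0-14 ALLOC][15-22 ALLOC][23-33 ALLOC][34-42 FREE]

Derivation:
Op 1: a = malloc(4) -> a = 0; heap: [0-3 ALLOC][4-42 FREE]
Op 2: a = realloc(a, 13) -> a = 0; heap: [0-12 ALLOC][13-42 FREE]
Op 3: a = realloc(a, 15) -> a = 0; heap: [0-14 ALLOC][15-42 FREE]
Op 4: b = malloc(8) -> b = 15; heap: [0-14 ALLOC][15-22 ALLOC][23-42 FREE]
Op 5: c = malloc(11) -> c = 23; heap: [0-14 ALLOC][15-22 ALLOC][23-33 ALLOC][34-42 FREE]
Op 6: d = malloc(4) -> d = 34; heap: [0-14 ALLOC][15-22 ALLOC][23-33 ALLOC][34-37 ALLOC][38-42 FREE]
Op 7: e = malloc(12) -> e = NULL; heap: [0-14 ALLOC][15-22 ALLOC][23-33 ALLOC][34-37 ALLOC][38-42 FREE]
Op 8: d = realloc(d, 7) -> d = 34; heap: [0-14 ALLOC][15-22 ALLOC][23-33 ALLOC][34-40 ALLOC][41-42 FREE]
free(d): d = 34 -> block [34-40 ALLOC]; mark free, coalesce with adjacent free neighbors -> [0-14 ALLOC][15-22 ALLOC][23-33 ALLOC][34-42 FREE]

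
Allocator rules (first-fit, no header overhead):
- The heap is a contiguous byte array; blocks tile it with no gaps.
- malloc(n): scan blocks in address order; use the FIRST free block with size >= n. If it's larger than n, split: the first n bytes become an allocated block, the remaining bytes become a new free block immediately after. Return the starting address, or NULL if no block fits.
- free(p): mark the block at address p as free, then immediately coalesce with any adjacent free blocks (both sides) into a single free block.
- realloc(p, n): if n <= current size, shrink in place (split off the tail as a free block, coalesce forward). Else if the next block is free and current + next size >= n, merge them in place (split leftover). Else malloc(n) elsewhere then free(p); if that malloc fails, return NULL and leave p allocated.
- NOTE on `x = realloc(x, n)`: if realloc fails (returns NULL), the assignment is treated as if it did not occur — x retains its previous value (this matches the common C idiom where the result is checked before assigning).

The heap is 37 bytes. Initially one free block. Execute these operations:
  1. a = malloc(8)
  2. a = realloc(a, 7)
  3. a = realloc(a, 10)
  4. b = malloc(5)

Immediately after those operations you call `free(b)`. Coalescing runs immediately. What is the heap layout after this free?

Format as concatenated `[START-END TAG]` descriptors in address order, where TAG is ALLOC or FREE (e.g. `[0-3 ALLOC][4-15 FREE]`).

Answer: [0-9 ALLOC][10-36 FREE]

Derivation:
Op 1: a = malloc(8) -> a = 0; heap: [0-7 ALLOC][8-36 FREE]
Op 2: a = realloc(a, 7) -> a = 0; heap: [0-6 ALLOC][7-36 FREE]
Op 3: a = realloc(a, 10) -> a = 0; heap: [0-9 ALLOC][10-36 FREE]
Op 4: b = malloc(5) -> b = 10; heap: [0-9 ALLOC][10-14 ALLOC][15-36 FREE]
free(b): b = 10 -> block [10-14 ALLOC]; mark free, coalesce with adjacent free neighbors -> [0-9 ALLOC][10-36 FREE]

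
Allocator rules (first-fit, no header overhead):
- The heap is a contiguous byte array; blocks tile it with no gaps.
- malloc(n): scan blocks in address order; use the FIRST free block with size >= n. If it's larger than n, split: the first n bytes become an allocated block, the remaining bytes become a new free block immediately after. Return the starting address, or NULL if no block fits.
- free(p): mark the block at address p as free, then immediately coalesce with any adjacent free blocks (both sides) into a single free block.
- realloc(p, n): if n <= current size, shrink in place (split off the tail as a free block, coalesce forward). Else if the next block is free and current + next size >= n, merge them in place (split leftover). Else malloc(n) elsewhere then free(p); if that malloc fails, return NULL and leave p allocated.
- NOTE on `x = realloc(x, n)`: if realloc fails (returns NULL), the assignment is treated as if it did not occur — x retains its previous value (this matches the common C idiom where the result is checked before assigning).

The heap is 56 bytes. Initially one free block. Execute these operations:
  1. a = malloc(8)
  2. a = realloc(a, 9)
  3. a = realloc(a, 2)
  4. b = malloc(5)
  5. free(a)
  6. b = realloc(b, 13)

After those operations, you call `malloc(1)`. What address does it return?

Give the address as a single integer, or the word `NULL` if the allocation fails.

Answer: 0

Derivation:
Op 1: a = malloc(8) -> a = 0; heap: [0-7 ALLOC][8-55 FREE]
Op 2: a = realloc(a, 9) -> a = 0; heap: [0-8 ALLOC][9-55 FREE]
Op 3: a = realloc(a, 2) -> a = 0; heap: [0-1 ALLOC][2-55 FREE]
Op 4: b = malloc(5) -> b = 2; heap: [0-1 ALLOC][2-6 ALLOC][7-55 FREE]
Op 5: free(a) -> (freed a); heap: [0-1 FREE][2-6 ALLOC][7-55 FREE]
Op 6: b = realloc(b, 13) -> b = 2; heap: [0-1 FREE][2-14 ALLOC][15-55 FREE]
malloc(1): first-fit scan over [0-1 FREE][2-14 ALLOC][15-55 FREE] -> 0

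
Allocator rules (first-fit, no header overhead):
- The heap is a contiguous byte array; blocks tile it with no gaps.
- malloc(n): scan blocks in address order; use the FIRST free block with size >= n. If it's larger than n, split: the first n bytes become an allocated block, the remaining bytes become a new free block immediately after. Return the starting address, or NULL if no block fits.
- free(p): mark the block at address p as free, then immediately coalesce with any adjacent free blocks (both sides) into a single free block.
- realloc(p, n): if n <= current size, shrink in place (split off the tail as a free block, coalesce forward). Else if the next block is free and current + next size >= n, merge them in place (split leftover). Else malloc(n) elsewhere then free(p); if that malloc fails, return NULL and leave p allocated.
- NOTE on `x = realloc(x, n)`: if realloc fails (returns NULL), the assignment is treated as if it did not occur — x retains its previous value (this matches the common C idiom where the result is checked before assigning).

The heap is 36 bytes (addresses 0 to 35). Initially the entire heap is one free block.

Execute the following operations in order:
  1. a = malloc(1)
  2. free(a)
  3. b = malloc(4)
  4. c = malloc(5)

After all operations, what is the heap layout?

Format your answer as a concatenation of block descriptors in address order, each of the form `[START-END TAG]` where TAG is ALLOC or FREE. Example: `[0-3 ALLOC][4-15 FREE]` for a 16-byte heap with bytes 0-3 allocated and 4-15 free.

Answer: [0-3 ALLOC][4-8 ALLOC][9-35 FREE]

Derivation:
Op 1: a = malloc(1) -> a = 0; heap: [0-0 ALLOC][1-35 FREE]
Op 2: free(a) -> (freed a); heap: [0-35 FREE]
Op 3: b = malloc(4) -> b = 0; heap: [0-3 ALLOC][4-35 FREE]
Op 4: c = malloc(5) -> c = 4; heap: [0-3 ALLOC][4-8 ALLOC][9-35 FREE]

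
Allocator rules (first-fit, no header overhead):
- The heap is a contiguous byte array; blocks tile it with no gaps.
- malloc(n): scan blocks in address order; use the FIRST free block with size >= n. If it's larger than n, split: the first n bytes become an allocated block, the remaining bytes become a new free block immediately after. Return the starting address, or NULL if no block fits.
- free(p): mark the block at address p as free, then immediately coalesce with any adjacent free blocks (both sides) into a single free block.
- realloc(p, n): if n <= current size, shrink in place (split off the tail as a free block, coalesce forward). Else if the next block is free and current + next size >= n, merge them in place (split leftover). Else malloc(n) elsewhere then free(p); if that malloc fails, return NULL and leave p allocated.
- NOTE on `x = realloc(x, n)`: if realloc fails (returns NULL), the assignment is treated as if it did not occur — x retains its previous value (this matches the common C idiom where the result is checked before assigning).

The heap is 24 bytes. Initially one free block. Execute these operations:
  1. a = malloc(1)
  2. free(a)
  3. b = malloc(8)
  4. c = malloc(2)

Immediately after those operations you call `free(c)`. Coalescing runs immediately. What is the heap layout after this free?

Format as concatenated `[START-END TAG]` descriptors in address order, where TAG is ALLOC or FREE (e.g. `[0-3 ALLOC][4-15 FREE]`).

Op 1: a = malloc(1) -> a = 0; heap: [0-0 ALLOC][1-23 FREE]
Op 2: free(a) -> (freed a); heap: [0-23 FREE]
Op 3: b = malloc(8) -> b = 0; heap: [0-7 ALLOC][8-23 FREE]
Op 4: c = malloc(2) -> c = 8; heap: [0-7 ALLOC][8-9 ALLOC][10-23 FREE]
free(c): c = 8 -> block [8-9 ALLOC]; mark free, coalesce with adjacent free neighbors -> [0-7 ALLOC][8-23 FREE]

Answer: [0-7 ALLOC][8-23 FREE]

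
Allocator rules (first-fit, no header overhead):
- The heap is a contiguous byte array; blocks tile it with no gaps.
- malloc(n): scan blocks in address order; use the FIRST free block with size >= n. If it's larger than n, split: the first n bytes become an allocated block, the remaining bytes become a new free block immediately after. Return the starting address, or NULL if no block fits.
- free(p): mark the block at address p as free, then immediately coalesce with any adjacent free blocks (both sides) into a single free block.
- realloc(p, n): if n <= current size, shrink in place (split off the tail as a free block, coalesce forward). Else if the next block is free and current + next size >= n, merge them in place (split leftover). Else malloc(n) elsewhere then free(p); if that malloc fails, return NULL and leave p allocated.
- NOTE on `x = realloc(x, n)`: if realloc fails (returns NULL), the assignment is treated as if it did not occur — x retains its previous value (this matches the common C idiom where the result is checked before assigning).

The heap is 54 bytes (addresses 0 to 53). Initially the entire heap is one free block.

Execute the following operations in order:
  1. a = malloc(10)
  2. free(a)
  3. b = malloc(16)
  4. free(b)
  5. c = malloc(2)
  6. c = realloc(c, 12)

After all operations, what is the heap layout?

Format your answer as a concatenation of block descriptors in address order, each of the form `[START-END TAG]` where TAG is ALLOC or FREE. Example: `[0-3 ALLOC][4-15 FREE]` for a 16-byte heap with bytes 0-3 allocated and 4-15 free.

Answer: [0-11 ALLOC][12-53 FREE]

Derivation:
Op 1: a = malloc(10) -> a = 0; heap: [0-9 ALLOC][10-53 FREE]
Op 2: free(a) -> (freed a); heap: [0-53 FREE]
Op 3: b = malloc(16) -> b = 0; heap: [0-15 ALLOC][16-53 FREE]
Op 4: free(b) -> (freed b); heap: [0-53 FREE]
Op 5: c = malloc(2) -> c = 0; heap: [0-1 ALLOC][2-53 FREE]
Op 6: c = realloc(c, 12) -> c = 0; heap: [0-11 ALLOC][12-53 FREE]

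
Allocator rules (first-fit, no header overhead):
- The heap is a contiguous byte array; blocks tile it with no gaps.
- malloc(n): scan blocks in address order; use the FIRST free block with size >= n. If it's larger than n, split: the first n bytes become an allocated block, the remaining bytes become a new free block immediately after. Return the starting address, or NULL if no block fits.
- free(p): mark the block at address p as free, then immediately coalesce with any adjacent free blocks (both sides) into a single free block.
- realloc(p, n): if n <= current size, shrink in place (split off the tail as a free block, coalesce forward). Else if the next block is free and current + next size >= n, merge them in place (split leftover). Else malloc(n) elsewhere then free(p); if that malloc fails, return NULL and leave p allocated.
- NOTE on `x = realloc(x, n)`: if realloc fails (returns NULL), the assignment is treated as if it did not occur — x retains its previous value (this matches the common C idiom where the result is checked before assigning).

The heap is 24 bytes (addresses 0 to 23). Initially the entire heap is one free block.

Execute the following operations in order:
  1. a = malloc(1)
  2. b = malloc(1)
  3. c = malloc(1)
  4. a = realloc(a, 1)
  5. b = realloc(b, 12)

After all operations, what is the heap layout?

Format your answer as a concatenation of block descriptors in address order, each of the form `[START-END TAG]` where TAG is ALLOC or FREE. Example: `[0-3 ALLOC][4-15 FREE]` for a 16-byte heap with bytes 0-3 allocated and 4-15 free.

Answer: [0-0 ALLOC][1-1 FREE][2-2 ALLOC][3-14 ALLOC][15-23 FREE]

Derivation:
Op 1: a = malloc(1) -> a = 0; heap: [0-0 ALLOC][1-23 FREE]
Op 2: b = malloc(1) -> b = 1; heap: [0-0 ALLOC][1-1 ALLOC][2-23 FREE]
Op 3: c = malloc(1) -> c = 2; heap: [0-0 ALLOC][1-1 ALLOC][2-2 ALLOC][3-23 FREE]
Op 4: a = realloc(a, 1) -> a = 0; heap: [0-0 ALLOC][1-1 ALLOC][2-2 ALLOC][3-23 FREE]
Op 5: b = realloc(b, 12) -> b = 3; heap: [0-0 ALLOC][1-1 FREE][2-2 ALLOC][3-14 ALLOC][15-23 FREE]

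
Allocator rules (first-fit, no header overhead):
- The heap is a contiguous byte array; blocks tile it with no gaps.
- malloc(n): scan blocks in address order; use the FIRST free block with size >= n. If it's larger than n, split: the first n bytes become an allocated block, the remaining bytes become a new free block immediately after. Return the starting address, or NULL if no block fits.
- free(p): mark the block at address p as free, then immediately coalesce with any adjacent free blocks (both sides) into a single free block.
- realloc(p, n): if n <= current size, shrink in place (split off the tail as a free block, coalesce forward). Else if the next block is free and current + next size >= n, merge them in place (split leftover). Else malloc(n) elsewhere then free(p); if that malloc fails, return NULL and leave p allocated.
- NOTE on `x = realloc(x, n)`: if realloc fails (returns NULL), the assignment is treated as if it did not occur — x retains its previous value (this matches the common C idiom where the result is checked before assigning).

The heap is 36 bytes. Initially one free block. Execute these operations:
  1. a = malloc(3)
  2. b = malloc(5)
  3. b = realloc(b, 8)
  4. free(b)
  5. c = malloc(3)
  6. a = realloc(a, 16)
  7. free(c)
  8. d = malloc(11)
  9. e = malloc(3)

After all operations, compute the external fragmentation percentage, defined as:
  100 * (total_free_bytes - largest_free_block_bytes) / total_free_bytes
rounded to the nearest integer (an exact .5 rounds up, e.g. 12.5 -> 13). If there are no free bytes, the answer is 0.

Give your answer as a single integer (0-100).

Op 1: a = malloc(3) -> a = 0; heap: [0-2 ALLOC][3-35 FREE]
Op 2: b = malloc(5) -> b = 3; heap: [0-2 ALLOC][3-7 ALLOC][8-35 FREE]
Op 3: b = realloc(b, 8) -> b = 3; heap: [0-2 ALLOC][3-10 ALLOC][11-35 FREE]
Op 4: free(b) -> (freed b); heap: [0-2 ALLOC][3-35 FREE]
Op 5: c = malloc(3) -> c = 3; heap: [0-2 ALLOC][3-5 ALLOC][6-35 FREE]
Op 6: a = realloc(a, 16) -> a = 6; heap: [0-2 FREE][3-5 ALLOC][6-21 ALLOC][22-35 FREE]
Op 7: free(c) -> (freed c); heap: [0-5 FREE][6-21 ALLOC][22-35 FREE]
Op 8: d = malloc(11) -> d = 22; heap: [0-5 FREE][6-21 ALLOC][22-32 ALLOC][33-35 FREE]
Op 9: e = malloc(3) -> e = 0; heap: [0-2 ALLOC][3-5 FREE][6-21 ALLOC][22-32 ALLOC][33-35 FREE]
Free blocks: [3 3] total_free=6 largest=3 -> 100*(6-3)/6 = 300/6 = 50

Answer: 50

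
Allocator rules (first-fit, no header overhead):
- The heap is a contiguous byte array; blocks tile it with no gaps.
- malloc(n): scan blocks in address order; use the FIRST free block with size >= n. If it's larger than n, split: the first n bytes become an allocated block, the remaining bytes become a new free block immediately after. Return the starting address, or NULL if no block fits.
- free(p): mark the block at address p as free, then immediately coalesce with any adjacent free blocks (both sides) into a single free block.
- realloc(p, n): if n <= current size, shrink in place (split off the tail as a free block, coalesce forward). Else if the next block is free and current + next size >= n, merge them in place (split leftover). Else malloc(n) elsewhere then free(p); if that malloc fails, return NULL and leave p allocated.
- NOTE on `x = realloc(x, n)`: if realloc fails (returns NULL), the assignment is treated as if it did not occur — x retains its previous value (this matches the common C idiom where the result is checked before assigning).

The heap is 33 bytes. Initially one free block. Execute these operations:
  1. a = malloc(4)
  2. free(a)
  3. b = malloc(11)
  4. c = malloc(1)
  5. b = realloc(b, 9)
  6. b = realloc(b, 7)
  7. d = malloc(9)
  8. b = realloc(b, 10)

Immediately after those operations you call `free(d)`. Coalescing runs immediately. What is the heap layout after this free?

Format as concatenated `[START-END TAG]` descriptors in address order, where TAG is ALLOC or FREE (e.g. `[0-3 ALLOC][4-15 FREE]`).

Op 1: a = malloc(4) -> a = 0; heap: [0-3 ALLOC][4-32 FREE]
Op 2: free(a) -> (freed a); heap: [0-32 FREE]
Op 3: b = malloc(11) -> b = 0; heap: [0-10 ALLOC][11-32 FREE]
Op 4: c = malloc(1) -> c = 11; heap: [0-10 ALLOC][11-11 ALLOC][12-32 FREE]
Op 5: b = realloc(b, 9) -> b = 0; heap: [0-8 ALLOC][9-10 FREE][11-11 ALLOC][12-32 FREE]
Op 6: b = realloc(b, 7) -> b = 0; heap: [0-6 ALLOC][7-10 FREE][11-11 ALLOC][12-32 FREE]
Op 7: d = malloc(9) -> d = 12; heap: [0-6 ALLOC][7-10 FREE][11-11 ALLOC][12-20 ALLOC][21-32 FREE]
Op 8: b = realloc(b, 10) -> b = 0; heap: [0-9 ALLOC][10-10 FREE][11-11 ALLOC][12-20 ALLOC][21-32 FREE]
free(d): d = 12 -> block [12-20 ALLOC]; mark free, coalesce with adjacent free neighbors -> [0-9 ALLOC][10-10 FREE][11-11 ALLOC][12-32 FREE]

Answer: [0-9 ALLOC][10-10 FREE][11-11 ALLOC][12-32 FREE]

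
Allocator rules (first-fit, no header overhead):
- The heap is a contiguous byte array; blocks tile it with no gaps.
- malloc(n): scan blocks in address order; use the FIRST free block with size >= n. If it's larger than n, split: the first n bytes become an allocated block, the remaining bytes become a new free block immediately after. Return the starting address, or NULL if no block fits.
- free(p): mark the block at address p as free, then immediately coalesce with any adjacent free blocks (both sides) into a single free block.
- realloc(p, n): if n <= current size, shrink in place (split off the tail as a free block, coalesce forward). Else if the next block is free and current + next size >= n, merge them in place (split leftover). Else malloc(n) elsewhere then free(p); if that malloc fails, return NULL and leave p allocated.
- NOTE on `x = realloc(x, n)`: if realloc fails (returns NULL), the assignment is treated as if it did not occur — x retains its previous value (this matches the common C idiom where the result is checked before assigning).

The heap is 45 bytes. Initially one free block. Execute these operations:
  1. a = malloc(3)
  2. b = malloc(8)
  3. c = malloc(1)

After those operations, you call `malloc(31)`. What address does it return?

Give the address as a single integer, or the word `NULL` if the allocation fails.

Answer: 12

Derivation:
Op 1: a = malloc(3) -> a = 0; heap: [0-2 ALLOC][3-44 FREE]
Op 2: b = malloc(8) -> b = 3; heap: [0-2 ALLOC][3-10 ALLOC][11-44 FREE]
Op 3: c = malloc(1) -> c = 11; heap: [0-2 ALLOC][3-10 ALLOC][11-11 ALLOC][12-44 FREE]
malloc(31): first-fit scan over [0-2 ALLOC][3-10 ALLOC][11-11 ALLOC][12-44 FREE] -> 12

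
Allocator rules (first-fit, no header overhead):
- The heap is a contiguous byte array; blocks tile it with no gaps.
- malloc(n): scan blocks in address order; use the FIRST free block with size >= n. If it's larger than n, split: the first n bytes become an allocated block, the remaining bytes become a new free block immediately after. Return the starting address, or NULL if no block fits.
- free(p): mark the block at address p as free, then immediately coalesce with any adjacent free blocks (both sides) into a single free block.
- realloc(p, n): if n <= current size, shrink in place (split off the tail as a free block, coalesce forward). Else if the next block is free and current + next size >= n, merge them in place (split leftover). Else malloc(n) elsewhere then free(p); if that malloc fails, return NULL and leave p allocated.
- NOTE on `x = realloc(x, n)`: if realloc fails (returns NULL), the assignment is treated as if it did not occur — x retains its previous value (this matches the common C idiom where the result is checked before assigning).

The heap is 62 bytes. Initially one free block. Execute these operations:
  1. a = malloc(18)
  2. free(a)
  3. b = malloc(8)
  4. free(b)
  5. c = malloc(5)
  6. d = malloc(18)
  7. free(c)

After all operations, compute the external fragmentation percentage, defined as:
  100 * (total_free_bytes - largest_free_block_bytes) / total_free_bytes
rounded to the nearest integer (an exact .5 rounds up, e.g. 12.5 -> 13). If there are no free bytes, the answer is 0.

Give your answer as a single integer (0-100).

Op 1: a = malloc(18) -> a = 0; heap: [0-17 ALLOC][18-61 FREE]
Op 2: free(a) -> (freed a); heap: [0-61 FREE]
Op 3: b = malloc(8) -> b = 0; heap: [0-7 ALLOC][8-61 FREE]
Op 4: free(b) -> (freed b); heap: [0-61 FREE]
Op 5: c = malloc(5) -> c = 0; heap: [0-4 ALLOC][5-61 FREE]
Op 6: d = malloc(18) -> d = 5; heap: [0-4 ALLOC][5-22 ALLOC][23-61 FREE]
Op 7: free(c) -> (freed c); heap: [0-4 FREE][5-22 ALLOC][23-61 FREE]
Free blocks: [5 39] total_free=44 largest=39 -> 100*(44-39)/44 = 500/44 ≈ 11.364 -> rounds to 11

Answer: 11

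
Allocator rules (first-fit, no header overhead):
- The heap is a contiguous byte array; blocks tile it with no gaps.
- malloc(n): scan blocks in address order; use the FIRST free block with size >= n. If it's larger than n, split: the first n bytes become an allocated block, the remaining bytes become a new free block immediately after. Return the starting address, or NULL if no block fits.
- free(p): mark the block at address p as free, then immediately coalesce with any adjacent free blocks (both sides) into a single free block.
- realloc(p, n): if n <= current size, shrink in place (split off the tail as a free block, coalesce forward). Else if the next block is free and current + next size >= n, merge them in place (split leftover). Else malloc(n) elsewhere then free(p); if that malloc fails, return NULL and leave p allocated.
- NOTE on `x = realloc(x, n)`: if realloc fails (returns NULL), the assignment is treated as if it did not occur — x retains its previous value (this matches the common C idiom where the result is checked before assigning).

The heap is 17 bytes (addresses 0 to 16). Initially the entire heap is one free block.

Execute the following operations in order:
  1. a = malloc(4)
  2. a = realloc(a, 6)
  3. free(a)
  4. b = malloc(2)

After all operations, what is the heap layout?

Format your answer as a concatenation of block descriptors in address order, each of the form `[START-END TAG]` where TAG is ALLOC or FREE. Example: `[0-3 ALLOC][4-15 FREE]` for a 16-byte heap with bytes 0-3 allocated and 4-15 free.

Op 1: a = malloc(4) -> a = 0; heap: [0-3 ALLOC][4-16 FREE]
Op 2: a = realloc(a, 6) -> a = 0; heap: [0-5 ALLOC][6-16 FREE]
Op 3: free(a) -> (freed a); heap: [0-16 FREE]
Op 4: b = malloc(2) -> b = 0; heap: [0-1 ALLOC][2-16 FREE]

Answer: [0-1 ALLOC][2-16 FREE]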